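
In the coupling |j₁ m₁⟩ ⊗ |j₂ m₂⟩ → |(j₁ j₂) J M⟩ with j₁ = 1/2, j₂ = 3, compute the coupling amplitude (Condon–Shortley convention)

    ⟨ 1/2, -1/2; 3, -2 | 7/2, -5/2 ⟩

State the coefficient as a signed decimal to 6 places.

√[8·0!1!6!/8! · 0!1!1!5!1!6!] = √(86400/7)
  +(−1)^0/∏(0,0,1,1,0,5)! = 1/120  (running 1/120)
⟨..|..⟩ = √(86400/7)·(1/120) = +0.925820

+√(6/7) ≈ +0.925820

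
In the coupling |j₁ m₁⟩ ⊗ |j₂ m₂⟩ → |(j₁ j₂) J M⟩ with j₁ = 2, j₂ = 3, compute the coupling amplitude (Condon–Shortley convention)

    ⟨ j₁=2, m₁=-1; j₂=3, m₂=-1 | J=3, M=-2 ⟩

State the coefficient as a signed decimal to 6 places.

√[7·2!2!4!/9! · 1!3!2!4!1!5!] = √(64)
  +(−1)^1/∏(1,1,2,1,0,3)! = -1/12  (running -1/12)
  +(−1)^2/∏(2,0,1,0,1,4)! = 1/48  (running -1/16)
⟨..|..⟩ = √(64)·(-1/16) = -0.500000

-0.500000  (= −√(1/4))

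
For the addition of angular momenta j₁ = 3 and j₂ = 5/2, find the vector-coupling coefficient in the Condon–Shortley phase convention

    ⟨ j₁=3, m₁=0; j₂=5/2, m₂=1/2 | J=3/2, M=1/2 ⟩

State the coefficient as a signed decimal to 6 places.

+√(4/35) ≈ +0.338062

triangle: 4!×2!×1!/8! = 48/40320
(j±m)!: 3!×3!×3!×2!×2!×1! = 864
prefactor² = (2J+1)×Δ×N² = 144/35
  k=2: +1/(2!×2!×1!×1!×1!×0!) = 1/4
  k=3: −1/(3!×1!×0!×0!×2!×1!) = -1/12
Σ = 1/6  ⇒  CG² = 144/35×1/6² = 4/35
CG = +√(4/35) = +0.338062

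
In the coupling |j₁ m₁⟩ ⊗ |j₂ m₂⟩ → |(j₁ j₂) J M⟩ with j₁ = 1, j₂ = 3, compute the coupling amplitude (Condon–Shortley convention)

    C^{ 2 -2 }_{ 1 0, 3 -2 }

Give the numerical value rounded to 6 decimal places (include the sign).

−√(5/21) ≈ -0.487950

j₁+j₂−J=2  J+j₁−j₂=0  J−j₁+j₂=4  j₁+j₂+J+1=7
(j₁±m₁, j₂±m₂, J±M) = (1,1,1,5,0,4)
P² = 960/7
sum k=1..1:
  [1] −1/24 = -1/24
S = -1/24
C² = P²·S² = 5/21 ; C = -0.487950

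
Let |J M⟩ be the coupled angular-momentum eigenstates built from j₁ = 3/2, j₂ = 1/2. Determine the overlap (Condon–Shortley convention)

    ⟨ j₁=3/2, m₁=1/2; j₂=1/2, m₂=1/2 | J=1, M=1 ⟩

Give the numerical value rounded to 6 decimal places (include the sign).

-0.500000

triangle: 1!·2!·0!/4! = 2/24
(j±m)!: 2!·1!·1!·0!·2!·0! = 4
prefactor² = (2J+1)·Δ·N² = 1
  k=1: −1/(1!·0!·0!·0!·2!·0!) = -1/2
Σ = -1/2  ⇒  CG² = 1·(-1/2)² = 1/4
CG = −√(1/4) = -0.500000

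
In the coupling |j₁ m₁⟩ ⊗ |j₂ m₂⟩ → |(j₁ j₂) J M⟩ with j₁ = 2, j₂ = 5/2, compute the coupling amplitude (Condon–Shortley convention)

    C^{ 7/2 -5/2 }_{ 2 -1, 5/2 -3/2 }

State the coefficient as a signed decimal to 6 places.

√[8·1!3!4!/9! · 1!3!1!4!1!6!] = √(2304/7)
  +(−1)^0/∏(0,1,3,1,0,3)! = 1/36  (running 1/36)
  +(−1)^1/∏(1,0,2,0,1,4)! = -1/48  (running 1/144)
⟨..|..⟩ = √(2304/7)·(1/144) = +0.125988

+0.125988  (= +√(1/63))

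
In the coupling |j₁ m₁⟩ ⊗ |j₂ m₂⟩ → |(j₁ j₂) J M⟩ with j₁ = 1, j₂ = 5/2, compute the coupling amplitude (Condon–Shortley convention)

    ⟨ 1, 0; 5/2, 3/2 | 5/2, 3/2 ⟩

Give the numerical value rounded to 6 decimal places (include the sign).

-0.507093  (= −√(9/35))

√[6·1!1!4!/7! · 1!1!4!1!4!1!] = √(576/35)
  +(−1)^0/∏(0,1,1,4,0,0)! = 1/24  (running 1/24)
  +(−1)^1/∏(1,0,0,3,1,1)! = -1/6  (running -1/8)
⟨..|..⟩ = √(576/35)·(-1/8) = -0.507093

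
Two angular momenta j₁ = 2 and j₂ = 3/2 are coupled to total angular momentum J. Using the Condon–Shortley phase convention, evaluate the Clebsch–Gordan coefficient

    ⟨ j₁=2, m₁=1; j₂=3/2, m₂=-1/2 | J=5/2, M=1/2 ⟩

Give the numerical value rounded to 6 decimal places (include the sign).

+0.597614

j₁+j₂−J=1  J+j₁−j₂=3  J−j₁+j₂=2  j₁+j₂+J+1=7
(j₁±m₁, j₂±m₂, J±M) = (3,1,1,2,3,2)
P² = 72/35
sum k=0..1:
  [0] +1/2 = 1/2
  [1] −1/12 = -1/12
S = 5/12
C² = P²·S² = 5/14 ; C = +0.597614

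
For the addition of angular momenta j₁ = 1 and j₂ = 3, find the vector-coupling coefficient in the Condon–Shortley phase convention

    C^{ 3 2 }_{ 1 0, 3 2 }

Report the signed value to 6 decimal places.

triangle: 1!×1!×5!/8! = 120/40320
(j±m)!: 1!×1!×5!×1!×5!×1! = 14400
prefactor² = (2J+1)×Δ×N² = 300
  k=0: +1/(0!×1!×1!×5!×0!×0!) = 1/120
  k=1: −1/(1!×0!×0!×4!×1!×1!) = -1/24
Σ = -1/30  ⇒  CG² = 300×(-1/30)² = 1/3
CG = −√(1/3) = -0.577350

−√(1/3) ≈ -0.577350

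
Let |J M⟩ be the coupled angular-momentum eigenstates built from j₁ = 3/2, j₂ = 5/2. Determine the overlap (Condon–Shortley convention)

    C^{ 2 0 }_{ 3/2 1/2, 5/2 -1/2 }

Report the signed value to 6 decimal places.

j₁+j₂−J=2  J+j₁−j₂=1  J−j₁+j₂=3  j₁+j₂+J+1=7
(j₁±m₁, j₂±m₂, J±M) = (2,1,2,3,2,2)
P² = 8/7
sum k=0..1:
  [0] +1/4 = 1/4
  [1] −1/2 = -1/2
S = -1/4
C² = P²·S² = 1/14 ; C = -0.267261

−√(1/14) = -0.267261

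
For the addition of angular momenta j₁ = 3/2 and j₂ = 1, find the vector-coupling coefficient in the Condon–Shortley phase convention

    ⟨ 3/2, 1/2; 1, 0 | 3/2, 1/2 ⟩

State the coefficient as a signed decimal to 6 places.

+0.258199  (= +√(1/15))

triangle: 1!·2!·1!/5! = 2/120
(j±m)!: 2!·1!·1!·1!·2!·1! = 4
prefactor² = (2J+1)·Δ·N² = 4/15
  k=0: +1/(0!·1!·1!·1!·1!·0!) = 1
  k=1: −1/(1!·0!·0!·0!·2!·1!) = -1/2
Σ = 1/2  ⇒  CG² = 4/15·1/2² = 1/15
CG = +√(1/15) = +0.258199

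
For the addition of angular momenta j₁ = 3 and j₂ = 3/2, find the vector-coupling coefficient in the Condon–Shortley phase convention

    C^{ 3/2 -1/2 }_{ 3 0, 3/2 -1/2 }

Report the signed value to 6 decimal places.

−√(9/35) ≈ -0.507093

√[4·3!3!0!/7! · 3!3!1!2!1!2!] = √(144/35)
  +(−1)^1/∏(1,2,2,0,1,0)! = -1/4  (running -1/4)
⟨..|..⟩ = √(144/35)·(-1/4) = -0.507093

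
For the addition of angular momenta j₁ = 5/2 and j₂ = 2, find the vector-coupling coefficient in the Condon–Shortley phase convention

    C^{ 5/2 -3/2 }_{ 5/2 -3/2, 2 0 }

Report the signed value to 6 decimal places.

-0.119523  (= −√(1/70))

√[6·2!3!2!/8! · 1!4!2!2!1!4!] = √(288/35)
  +(−1)^1/∏(1,1,3,1,0,1)! = -1/6  (running -1/6)
  +(−1)^2/∏(2,0,2,0,1,2)! = 1/8  (running -1/24)
⟨..|..⟩ = √(288/35)·(-1/24) = -0.119523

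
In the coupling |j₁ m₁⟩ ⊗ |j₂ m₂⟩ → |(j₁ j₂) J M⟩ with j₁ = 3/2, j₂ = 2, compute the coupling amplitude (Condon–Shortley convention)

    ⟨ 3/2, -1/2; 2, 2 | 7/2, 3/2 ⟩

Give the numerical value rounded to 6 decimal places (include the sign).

+0.377964  (= +√(1/7))

j₁+j₂−J=0  J+j₁−j₂=3  J−j₁+j₂=4  j₁+j₂+J+1=8
(j₁±m₁, j₂±m₂, J±M) = (1,2,4,0,5,2)
P² = 2304/7
sum k=0..0:
  [0] +1/48 = 1/48
S = 1/48
C² = P²·S² = 1/7 ; C = +0.377964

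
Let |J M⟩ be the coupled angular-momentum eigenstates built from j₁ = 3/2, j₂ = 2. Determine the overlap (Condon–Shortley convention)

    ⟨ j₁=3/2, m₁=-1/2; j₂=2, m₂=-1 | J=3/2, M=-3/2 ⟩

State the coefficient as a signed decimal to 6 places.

triangle: 2!*1!*2!/6! = 4/720
(j±m)!: 1!*2!*1!*3!*0!*3! = 72
prefactor² = (2J+1)*Δ*N² = 8/5
  k=1: −1/(1!*1!*1!*0!*0!*2!) = -1/2
Σ = -1/2  ⇒  CG² = 8/5*(-1/2)² = 2/5
CG = −√(2/5) = -0.632456

−√(2/5) ≈ -0.632456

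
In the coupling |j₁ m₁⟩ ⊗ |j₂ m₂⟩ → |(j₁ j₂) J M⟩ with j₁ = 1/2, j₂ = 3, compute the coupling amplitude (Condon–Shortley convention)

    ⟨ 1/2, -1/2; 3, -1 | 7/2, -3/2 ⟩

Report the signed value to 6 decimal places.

+0.845154

j₁+j₂−J=0  J+j₁−j₂=1  J−j₁+j₂=6  j₁+j₂+J+1=8
(j₁±m₁, j₂±m₂, J±M) = (0,1,2,4,2,5)
P² = 11520/7
sum k=0..0:
  [0] +1/48 = 1/48
S = 1/48
C² = P²·S² = 5/7 ; C = +0.845154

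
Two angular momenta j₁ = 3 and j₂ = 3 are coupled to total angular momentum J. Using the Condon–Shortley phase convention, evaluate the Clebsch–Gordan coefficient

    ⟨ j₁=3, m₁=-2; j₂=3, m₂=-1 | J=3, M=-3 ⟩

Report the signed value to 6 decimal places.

√[7·3!3!3!/10! · 1!5!2!4!0!6!] = √(1728)
  +(−1)^2/∏(2,1,3,0,0,3)! = 1/72  (running 1/72)
⟨..|..⟩ = √(1728)·(1/72) = +0.577350

+0.577350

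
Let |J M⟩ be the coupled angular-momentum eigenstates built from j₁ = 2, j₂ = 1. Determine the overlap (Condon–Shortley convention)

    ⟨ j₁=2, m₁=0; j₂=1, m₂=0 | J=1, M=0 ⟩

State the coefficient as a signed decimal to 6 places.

−√(2/5) = -0.632456

j₁+j₂−J=2  J+j₁−j₂=2  J−j₁+j₂=0  j₁+j₂+J+1=5
(j₁±m₁, j₂±m₂, J±M) = (2,2,1,1,1,1)
P² = 2/5
sum k=1..1:
  [1] −1/1 = -1
S = -1
C² = P²·S² = 2/5 ; C = -0.632456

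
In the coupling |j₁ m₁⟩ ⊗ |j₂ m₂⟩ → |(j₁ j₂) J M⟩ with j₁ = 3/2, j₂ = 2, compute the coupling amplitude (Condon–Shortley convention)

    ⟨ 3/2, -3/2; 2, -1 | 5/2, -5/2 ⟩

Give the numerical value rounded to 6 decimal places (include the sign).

-0.654654

j₁+j₂−J=1  J+j₁−j₂=2  J−j₁+j₂=3  j₁+j₂+J+1=7
(j₁±m₁, j₂±m₂, J±M) = (0,3,1,3,0,5)
P² = 432/7
sum k=1..1:
  [1] −1/12 = -1/12
S = -1/12
C² = P²·S² = 3/7 ; C = -0.654654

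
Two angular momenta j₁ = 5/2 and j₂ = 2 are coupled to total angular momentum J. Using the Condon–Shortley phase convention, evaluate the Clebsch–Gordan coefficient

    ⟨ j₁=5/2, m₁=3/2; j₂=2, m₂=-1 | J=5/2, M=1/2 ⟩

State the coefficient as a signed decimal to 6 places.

+√(6/35) = +0.414039

triangle: 2!·3!·2!/8! = 24/40320
(j±m)!: 4!·1!·1!·3!·3!·2! = 1728
prefactor² = (2J+1)·Δ·N² = 216/35
  k=0: +1/(0!·2!·1!·1!·2!·1!) = 1/4
  k=1: −1/(1!·1!·0!·0!·3!·2!) = -1/12
Σ = 1/6  ⇒  CG² = 216/35·1/6² = 6/35
CG = +√(6/35) = +0.414039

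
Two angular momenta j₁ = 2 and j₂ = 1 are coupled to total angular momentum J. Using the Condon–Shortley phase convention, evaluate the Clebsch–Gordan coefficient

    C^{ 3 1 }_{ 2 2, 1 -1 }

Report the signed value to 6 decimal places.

j₁+j₂−J=0  J+j₁−j₂=4  J−j₁+j₂=2  j₁+j₂+J+1=7
(j₁±m₁, j₂±m₂, J±M) = (4,0,0,2,4,2)
P² = 768/5
sum k=0..0:
  [0] +1/48 = 1/48
S = 1/48
C² = P²·S² = 1/15 ; C = +0.258199

+0.258199  (= +√(1/15))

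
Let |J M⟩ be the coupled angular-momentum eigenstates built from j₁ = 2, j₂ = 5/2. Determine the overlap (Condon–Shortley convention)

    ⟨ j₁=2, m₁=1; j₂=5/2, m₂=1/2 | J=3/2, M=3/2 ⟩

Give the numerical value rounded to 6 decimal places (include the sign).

√[4·3!1!2!/7! · 3!1!3!2!3!0!] = √(144/35)
  +(−1)^1/∏(1,2,0,2,1,0)! = -1/4  (running -1/4)
⟨..|..⟩ = √(144/35)·(-1/4) = -0.507093

−√(9/35) ≈ -0.507093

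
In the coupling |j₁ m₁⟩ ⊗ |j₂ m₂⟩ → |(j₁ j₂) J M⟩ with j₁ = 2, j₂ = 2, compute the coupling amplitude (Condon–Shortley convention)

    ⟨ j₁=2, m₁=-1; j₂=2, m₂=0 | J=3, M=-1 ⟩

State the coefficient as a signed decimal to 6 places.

j₁+j₂−J=1  J+j₁−j₂=3  J−j₁+j₂=3  j₁+j₂+J+1=8
(j₁±m₁, j₂±m₂, J±M) = (1,3,2,2,2,4)
P² = 36/5
sum k=0..1:
  [0] +1/12 = 1/12
  [1] −1/4 = -1/4
S = -1/6
C² = P²·S² = 1/5 ; C = -0.447214

-0.447214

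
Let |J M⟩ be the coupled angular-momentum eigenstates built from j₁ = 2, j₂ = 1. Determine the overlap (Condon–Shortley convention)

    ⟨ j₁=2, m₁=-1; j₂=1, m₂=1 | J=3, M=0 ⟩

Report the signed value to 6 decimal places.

triangle: 0!×4!×2!/7! = 48/5040
(j±m)!: 1!×3!×2!×0!×3!×3! = 432
prefactor² = (2J+1)×Δ×N² = 144/5
  k=0: +1/(0!×0!×3!×2!×1!×0!) = 1/12
Σ = 1/12  ⇒  CG² = 144/5×1/12² = 1/5
CG = +√(1/5) = +0.447214

+0.447214  (= +√(1/5))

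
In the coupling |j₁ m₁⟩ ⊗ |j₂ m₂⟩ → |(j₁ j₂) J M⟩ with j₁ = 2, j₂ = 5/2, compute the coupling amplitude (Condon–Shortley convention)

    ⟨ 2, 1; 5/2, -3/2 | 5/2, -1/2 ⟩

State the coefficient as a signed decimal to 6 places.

j₁+j₂−J=2  J+j₁−j₂=2  J−j₁+j₂=3  j₁+j₂+J+1=8
(j₁±m₁, j₂±m₂, J±M) = (3,1,1,4,2,3)
P² = 216/35
sum k=0..1:
  [0] +1/4 = 1/4
  [1] −1/12 = -1/12
S = 1/6
C² = P²·S² = 6/35 ; C = +0.414039

+√(6/35) = +0.414039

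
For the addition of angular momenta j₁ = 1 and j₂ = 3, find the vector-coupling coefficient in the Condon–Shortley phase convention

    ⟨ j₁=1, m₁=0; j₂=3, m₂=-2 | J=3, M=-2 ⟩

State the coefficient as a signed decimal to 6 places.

+0.577350

j₁+j₂−J=1  J+j₁−j₂=1  J−j₁+j₂=5  j₁+j₂+J+1=8
(j₁±m₁, j₂±m₂, J±M) = (1,1,1,5,1,5)
P² = 300
sum k=0..1:
  [0] +1/24 = 1/24
  [1] −1/120 = -1/120
S = 1/30
C² = P²·S² = 1/3 ; C = +0.577350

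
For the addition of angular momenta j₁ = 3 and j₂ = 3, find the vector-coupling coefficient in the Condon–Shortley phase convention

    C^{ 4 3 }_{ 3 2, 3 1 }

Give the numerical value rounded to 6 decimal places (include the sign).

√[9·2!4!4!/11! · 5!1!4!2!7!1!] = √(82944/11)
  +(−1)^0/∏(0,2,1,4,3,0)! = 1/288  (running 1/288)
  +(−1)^1/∏(1,1,0,3,4,1)! = -1/144  (running -1/288)
⟨..|..⟩ = √(82944/11)·(-1/288) = -0.301511

-0.301511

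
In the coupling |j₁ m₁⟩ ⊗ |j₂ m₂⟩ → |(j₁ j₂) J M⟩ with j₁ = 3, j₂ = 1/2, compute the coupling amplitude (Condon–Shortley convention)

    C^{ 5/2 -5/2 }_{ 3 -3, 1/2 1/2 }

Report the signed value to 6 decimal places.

j₁+j₂−J=1  J+j₁−j₂=5  J−j₁+j₂=0  j₁+j₂+J+1=7
(j₁±m₁, j₂±m₂, J±M) = (0,6,1,0,0,5)
P² = 86400/7
sum k=1..1:
  [1] −1/120 = -1/120
S = -1/120
C² = P²·S² = 6/7 ; C = -0.925820

-0.925820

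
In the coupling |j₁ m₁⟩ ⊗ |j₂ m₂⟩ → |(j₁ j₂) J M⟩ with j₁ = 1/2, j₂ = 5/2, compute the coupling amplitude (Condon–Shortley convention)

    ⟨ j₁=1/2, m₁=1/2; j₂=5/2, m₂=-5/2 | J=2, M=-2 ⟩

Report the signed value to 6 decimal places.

+0.912871  (= +√(5/6))

√[5·1!0!4!/6! · 1!0!0!5!0!4!] = √(480)
  +(−1)^0/∏(0,1,0,0,0,4)! = 1/24  (running 1/24)
⟨..|..⟩ = √(480)·(1/24) = +0.912871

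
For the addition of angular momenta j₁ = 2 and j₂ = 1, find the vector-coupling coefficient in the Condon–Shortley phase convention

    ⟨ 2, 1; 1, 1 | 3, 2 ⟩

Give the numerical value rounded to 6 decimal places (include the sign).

+√(2/3) ≈ +0.816497

triangle: 0!·4!·2!/7! = 48/5040
(j±m)!: 3!·1!·2!·0!·5!·1! = 1440
prefactor² = (2J+1)·Δ·N² = 96
  k=0: +1/(0!·0!·1!·2!·3!·0!) = 1/12
Σ = 1/12  ⇒  CG² = 96·1/12² = 2/3
CG = +√(2/3) = +0.816497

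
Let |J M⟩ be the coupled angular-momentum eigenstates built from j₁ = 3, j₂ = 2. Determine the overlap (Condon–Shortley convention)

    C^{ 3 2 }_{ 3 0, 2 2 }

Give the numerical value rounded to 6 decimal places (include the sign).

+0.577350  (= +√(1/3))

triangle: 2!×4!×2!/9! = 96/362880
(j±m)!: 3!×3!×4!×0!×5!×1! = 103680
prefactor² = (2J+1)×Δ×N² = 192
  k=2: +1/(2!×0!×1!×2!×3!×0!) = 1/24
Σ = 1/24  ⇒  CG² = 192×1/24² = 1/3
CG = +√(1/3) = +0.577350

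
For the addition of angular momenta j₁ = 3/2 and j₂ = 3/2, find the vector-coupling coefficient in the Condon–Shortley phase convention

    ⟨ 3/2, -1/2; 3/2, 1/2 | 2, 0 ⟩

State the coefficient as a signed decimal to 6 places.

-0.500000  (= −√(1/4))

triangle: 1!×2!×2!/6! = 4/720
(j±m)!: 1!×2!×2!×1!×2!×2! = 16
prefactor² = (2J+1)×Δ×N² = 4/9
  k=0: +1/(0!×1!×2!×2!×0!×0!) = 1/4
  k=1: −1/(1!×0!×1!×1!×1!×1!) = -1
Σ = -3/4  ⇒  CG² = 4/9×(-3/4)² = 1/4
CG = −√(1/4) = -0.500000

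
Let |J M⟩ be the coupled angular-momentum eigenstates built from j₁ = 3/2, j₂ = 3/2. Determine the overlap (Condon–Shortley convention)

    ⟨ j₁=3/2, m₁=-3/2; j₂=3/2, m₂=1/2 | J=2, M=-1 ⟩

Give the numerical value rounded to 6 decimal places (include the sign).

j₁+j₂−J=1  J+j₁−j₂=2  J−j₁+j₂=2  j₁+j₂+J+1=6
(j₁±m₁, j₂±m₂, J±M) = (0,3,2,1,1,3)
P² = 2
sum k=1..1:
  [1] −1/2 = -1/2
S = -1/2
C² = P²·S² = 1/2 ; C = -0.707107

−√(1/2) ≈ -0.707107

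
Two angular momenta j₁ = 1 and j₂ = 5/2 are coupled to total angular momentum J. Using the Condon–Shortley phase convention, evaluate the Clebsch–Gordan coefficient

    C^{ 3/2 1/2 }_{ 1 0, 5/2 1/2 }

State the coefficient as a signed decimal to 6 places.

j₁+j₂−J=2  J+j₁−j₂=0  J−j₁+j₂=3  j₁+j₂+J+1=6
(j₁±m₁, j₂±m₂, J±M) = (1,1,3,2,2,1)
P² = 8/5
sum k=1..1:
  [1] −1/2 = -1/2
S = -1/2
C² = P²·S² = 2/5 ; C = -0.632456

−√(2/5) ≈ -0.632456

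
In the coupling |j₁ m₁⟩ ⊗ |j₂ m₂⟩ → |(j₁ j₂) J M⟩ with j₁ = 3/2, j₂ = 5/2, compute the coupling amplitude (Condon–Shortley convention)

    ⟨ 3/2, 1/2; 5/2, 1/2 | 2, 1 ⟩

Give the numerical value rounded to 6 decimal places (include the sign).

−√(25/84) ≈ -0.545545

√[5·2!1!3!/7! · 2!1!3!2!3!1!] = √(12/7)
  +(−1)^0/∏(0,2,1,3,0,0)! = 1/12  (running 1/12)
  +(−1)^1/∏(1,1,0,2,1,1)! = -1/2  (running -5/12)
⟨..|..⟩ = √(12/7)·(-5/12) = -0.545545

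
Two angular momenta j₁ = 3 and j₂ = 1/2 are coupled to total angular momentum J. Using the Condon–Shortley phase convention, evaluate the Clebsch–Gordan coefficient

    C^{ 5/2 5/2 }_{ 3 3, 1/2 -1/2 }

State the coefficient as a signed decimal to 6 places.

√[6·1!5!0!/7! · 6!0!0!1!5!0!] = √(86400/7)
  +(−1)^0/∏(0,1,0,0,5,0)! = 1/120  (running 1/120)
⟨..|..⟩ = √(86400/7)·(1/120) = +0.925820

+0.925820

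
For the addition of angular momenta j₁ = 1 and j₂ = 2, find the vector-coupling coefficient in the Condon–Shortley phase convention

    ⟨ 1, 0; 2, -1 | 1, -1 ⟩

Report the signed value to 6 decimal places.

triangle: 2!·0!·2!/5! = 4/120
(j±m)!: 1!·1!·1!·3!·0!·2! = 12
prefactor² = (2J+1)·Δ·N² = 6/5
  k=1: −1/(1!·1!·0!·0!·0!·2!) = -1/2
Σ = -1/2  ⇒  CG² = 6/5·(-1/2)² = 3/10
CG = −√(3/10) = -0.547723

-0.547723  (= −√(3/10))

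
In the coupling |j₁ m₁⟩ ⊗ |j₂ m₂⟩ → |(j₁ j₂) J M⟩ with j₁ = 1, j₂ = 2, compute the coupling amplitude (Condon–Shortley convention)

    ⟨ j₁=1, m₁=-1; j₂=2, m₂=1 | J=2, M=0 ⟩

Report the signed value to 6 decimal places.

-0.707107

√[5·1!1!3!/6! · 0!2!3!1!2!2!] = √(2)
  +(−1)^1/∏(1,0,1,2,0,1)! = -1/2  (running -1/2)
⟨..|..⟩ = √(2)·(-1/2) = -0.707107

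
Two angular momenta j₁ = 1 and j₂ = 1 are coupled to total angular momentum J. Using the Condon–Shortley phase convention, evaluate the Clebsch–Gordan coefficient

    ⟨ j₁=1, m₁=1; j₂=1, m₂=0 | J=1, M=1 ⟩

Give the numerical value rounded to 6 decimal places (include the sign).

j₁+j₂−J=1  J+j₁−j₂=1  J−j₁+j₂=1  j₁+j₂+J+1=4
(j₁±m₁, j₂±m₂, J±M) = (2,0,1,1,2,0)
P² = 1/2
sum k=0..0:
  [0] +1/1 = 1
S = 1
C² = P²·S² = 1/2 ; C = +0.707107

+√(1/2) ≈ +0.707107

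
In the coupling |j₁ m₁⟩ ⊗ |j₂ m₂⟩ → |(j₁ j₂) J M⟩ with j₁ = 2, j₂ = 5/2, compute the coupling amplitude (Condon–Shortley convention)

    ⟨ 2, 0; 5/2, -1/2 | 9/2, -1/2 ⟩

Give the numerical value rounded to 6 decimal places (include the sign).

triangle: 0!×4!×5!/10! = 2880/3628800
(j±m)!: 2!×2!×2!×3!×4!×5! = 138240
prefactor² = (2J+1)×Δ×N² = 7680/7
  k=0: +1/(0!×0!×2!×2!×2!×3!) = 1/48
Σ = 1/48  ⇒  CG² = 7680/7×1/48² = 10/21
CG = +√(10/21) = +0.690066

+0.690066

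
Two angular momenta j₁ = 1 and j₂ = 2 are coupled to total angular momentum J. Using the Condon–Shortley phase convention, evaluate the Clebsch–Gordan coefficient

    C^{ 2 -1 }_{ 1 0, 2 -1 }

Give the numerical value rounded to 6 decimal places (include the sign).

+√(1/6) = +0.408248

triangle: 1!·1!·3!/6! = 6/720
(j±m)!: 1!·1!·1!·3!·1!·3! = 36
prefactor² = (2J+1)·Δ·N² = 3/2
  k=0: +1/(0!·1!·1!·1!·0!·2!) = 1/2
  k=1: −1/(1!·0!·0!·0!·1!·3!) = -1/6
Σ = 1/3  ⇒  CG² = 3/2·1/3² = 1/6
CG = +√(1/6) = +0.408248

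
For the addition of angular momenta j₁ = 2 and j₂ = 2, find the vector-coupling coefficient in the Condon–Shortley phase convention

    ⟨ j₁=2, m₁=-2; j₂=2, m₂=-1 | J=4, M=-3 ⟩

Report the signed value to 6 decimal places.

triangle: 0!*4!*4!/9! = 576/362880
(j±m)!: 0!*4!*1!*3!*1!*7! = 725760
prefactor² = (2J+1)*Δ*N² = 10368
  k=0: +1/(0!*0!*4!*1!*0!*3!) = 1/144
Σ = 1/144  ⇒  CG² = 10368*1/144² = 1/2
CG = +√(1/2) = +0.707107

+√(1/2) ≈ +0.707107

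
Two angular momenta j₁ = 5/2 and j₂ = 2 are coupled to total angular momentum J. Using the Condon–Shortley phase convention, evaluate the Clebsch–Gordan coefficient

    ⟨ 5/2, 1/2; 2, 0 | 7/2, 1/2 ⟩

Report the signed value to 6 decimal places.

+0.195180  (= +√(4/105))

j₁+j₂−J=1  J+j₁−j₂=4  J−j₁+j₂=3  j₁+j₂+J+1=9
(j₁±m₁, j₂±m₂, J±M) = (3,2,2,2,4,3)
P² = 768/35
sum k=0..1:
  [0] +1/8 = 1/8
  [1] −1/12 = -1/12
S = 1/24
C² = P²·S² = 4/105 ; C = +0.195180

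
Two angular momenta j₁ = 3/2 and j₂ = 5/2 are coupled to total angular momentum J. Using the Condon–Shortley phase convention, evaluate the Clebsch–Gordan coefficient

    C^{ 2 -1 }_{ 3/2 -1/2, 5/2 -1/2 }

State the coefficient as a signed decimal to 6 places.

-0.545545

j₁+j₂−J=2  J+j₁−j₂=1  J−j₁+j₂=3  j₁+j₂+J+1=7
(j₁±m₁, j₂±m₂, J±M) = (1,2,2,3,1,3)
P² = 12/7
sum k=1..2:
  [1] −1/2 = -1/2
  [2] +1/12 = 1/12
S = -5/12
C² = P²·S² = 25/84 ; C = -0.545545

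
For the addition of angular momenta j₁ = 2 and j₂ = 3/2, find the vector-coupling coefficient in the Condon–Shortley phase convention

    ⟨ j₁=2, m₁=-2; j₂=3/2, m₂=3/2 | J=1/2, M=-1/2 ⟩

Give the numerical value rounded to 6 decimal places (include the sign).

−√(2/5) ≈ -0.632456

j₁+j₂−J=3  J+j₁−j₂=1  J−j₁+j₂=0  j₁+j₂+J+1=5
(j₁±m₁, j₂±m₂, J±M) = (0,4,3,0,0,1)
P² = 72/5
sum k=3..3:
  [3] −1/6 = -1/6
S = -1/6
C² = P²·S² = 2/5 ; C = -0.632456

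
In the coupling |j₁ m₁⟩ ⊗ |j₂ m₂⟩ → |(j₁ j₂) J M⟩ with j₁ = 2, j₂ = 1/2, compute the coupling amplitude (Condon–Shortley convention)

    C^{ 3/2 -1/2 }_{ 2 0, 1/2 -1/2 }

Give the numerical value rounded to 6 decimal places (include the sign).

triangle: 1!·3!·0!/5! = 6/120
(j±m)!: 2!·2!·0!·1!·1!·2! = 8
prefactor² = (2J+1)·Δ·N² = 8/5
  k=0: +1/(0!·1!·2!·0!·1!·0!) = 1/2
Σ = 1/2  ⇒  CG² = 8/5·1/2² = 2/5
CG = +√(2/5) = +0.632456

+0.632456  (= +√(2/5))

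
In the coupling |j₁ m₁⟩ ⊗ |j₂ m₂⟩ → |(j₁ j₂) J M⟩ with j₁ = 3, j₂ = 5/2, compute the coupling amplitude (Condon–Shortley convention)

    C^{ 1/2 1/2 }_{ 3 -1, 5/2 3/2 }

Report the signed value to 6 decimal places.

√[2·5!1!0!/7! · 2!4!4!1!1!0!] = √(384/7)
  +(−1)^4/∏(4,1,0,0,1,0)! = 1/24  (running 1/24)
⟨..|..⟩ = √(384/7)·(1/24) = +0.308607

+√(2/21) = +0.308607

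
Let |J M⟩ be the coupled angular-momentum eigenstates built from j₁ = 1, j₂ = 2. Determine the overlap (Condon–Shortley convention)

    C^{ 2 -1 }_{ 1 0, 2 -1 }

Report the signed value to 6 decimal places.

j₁+j₂−J=1  J+j₁−j₂=1  J−j₁+j₂=3  j₁+j₂+J+1=6
(j₁±m₁, j₂±m₂, J±M) = (1,1,1,3,1,3)
P² = 3/2
sum k=0..1:
  [0] +1/2 = 1/2
  [1] −1/6 = -1/6
S = 1/3
C² = P²·S² = 1/6 ; C = +0.408248

+0.408248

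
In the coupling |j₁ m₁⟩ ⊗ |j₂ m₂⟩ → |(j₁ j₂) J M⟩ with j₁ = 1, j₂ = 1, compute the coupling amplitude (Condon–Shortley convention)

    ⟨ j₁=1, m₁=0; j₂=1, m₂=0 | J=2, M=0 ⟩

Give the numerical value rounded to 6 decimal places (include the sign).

+√(2/3) ≈ +0.816497

√[5·0!2!2!/5! · 1!1!1!1!2!2!] = √(2/3)
  +(−1)^0/∏(0,0,1,1,1,1)! = 1  (running 1)
⟨..|..⟩ = √(2/3)·(1) = +0.816497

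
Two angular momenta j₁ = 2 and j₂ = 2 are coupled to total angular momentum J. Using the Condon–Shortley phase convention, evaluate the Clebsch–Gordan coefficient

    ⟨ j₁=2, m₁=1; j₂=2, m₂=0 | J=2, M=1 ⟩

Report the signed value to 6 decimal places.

−√(1/14) ≈ -0.267261

√[5·2!2!2!/7! · 3!1!2!2!3!1!] = √(8/7)
  +(−1)^0/∏(0,2,1,2,1,0)! = 1/4  (running 1/4)
  +(−1)^1/∏(1,1,0,1,2,1)! = -1/2  (running -1/4)
⟨..|..⟩ = √(8/7)·(-1/4) = -0.267261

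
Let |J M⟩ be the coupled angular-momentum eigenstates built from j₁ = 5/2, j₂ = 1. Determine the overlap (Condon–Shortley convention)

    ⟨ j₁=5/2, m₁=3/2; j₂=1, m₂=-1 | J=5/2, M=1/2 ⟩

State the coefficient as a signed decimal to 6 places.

j₁+j₂−J=1  J+j₁−j₂=4  J−j₁+j₂=1  j₁+j₂+J+1=7
(j₁±m₁, j₂±m₂, J±M) = (4,1,0,2,3,2)
P² = 576/35
sum k=0..0:
  [0] +1/6 = 1/6
S = 1/6
C² = P²·S² = 16/35 ; C = +0.676123

+√(16/35) ≈ +0.676123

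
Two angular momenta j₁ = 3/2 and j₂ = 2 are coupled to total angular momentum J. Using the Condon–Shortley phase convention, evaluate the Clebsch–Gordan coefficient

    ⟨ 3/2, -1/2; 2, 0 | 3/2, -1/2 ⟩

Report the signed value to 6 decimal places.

−√(1/5) = -0.447214

triangle: 2!×1!×2!/6! = 4/720
(j±m)!: 1!×2!×2!×2!×1!×2! = 16
prefactor² = (2J+1)×Δ×N² = 16/45
  k=1: −1/(1!×1!×1!×1!×0!×1!) = -1
  k=2: +1/(2!×0!×0!×0!×1!×2!) = 1/4
Σ = -3/4  ⇒  CG² = 16/45×(-3/4)² = 1/5
CG = −√(1/5) = -0.447214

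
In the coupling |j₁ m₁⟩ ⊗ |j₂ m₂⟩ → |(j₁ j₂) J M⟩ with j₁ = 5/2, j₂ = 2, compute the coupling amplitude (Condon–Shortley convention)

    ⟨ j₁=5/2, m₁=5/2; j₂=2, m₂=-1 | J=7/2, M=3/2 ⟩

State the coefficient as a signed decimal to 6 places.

triangle: 1!*4!*3!/9! = 144/362880
(j±m)!: 5!*0!*1!*3!*5!*2! = 172800
prefactor² = (2J+1)*Δ*N² = 3840/7
  k=0: +1/(0!*1!*0!*1!*4!*2!) = 1/48
Σ = 1/48  ⇒  CG² = 3840/7*1/48² = 5/21
CG = +√(5/21) = +0.487950

+0.487950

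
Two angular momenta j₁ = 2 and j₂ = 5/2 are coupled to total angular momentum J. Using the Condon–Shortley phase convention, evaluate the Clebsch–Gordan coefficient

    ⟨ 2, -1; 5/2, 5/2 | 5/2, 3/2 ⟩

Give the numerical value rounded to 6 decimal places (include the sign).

√[6·2!2!3!/8! · 1!3!5!0!4!1!] = √(432/7)
  +(−1)^2/∏(2,0,1,3,1,0)! = 1/12  (running 1/12)
⟨..|..⟩ = √(432/7)·(1/12) = +0.654654

+0.654654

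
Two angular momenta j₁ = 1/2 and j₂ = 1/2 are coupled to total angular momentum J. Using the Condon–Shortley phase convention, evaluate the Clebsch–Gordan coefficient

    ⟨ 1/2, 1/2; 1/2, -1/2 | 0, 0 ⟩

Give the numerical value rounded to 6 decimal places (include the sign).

+0.707107

√[1·1!0!0!/2! · 1!0!0!1!0!0!] = √(1/2)
  +(−1)^0/∏(0,1,0,0,0,0)! = 1  (running 1)
⟨..|..⟩ = √(1/2)·(1) = +0.707107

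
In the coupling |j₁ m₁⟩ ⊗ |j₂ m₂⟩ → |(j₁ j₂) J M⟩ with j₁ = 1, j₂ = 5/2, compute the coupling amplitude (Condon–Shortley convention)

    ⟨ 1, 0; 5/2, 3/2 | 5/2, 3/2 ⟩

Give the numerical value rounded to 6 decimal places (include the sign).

j₁+j₂−J=1  J+j₁−j₂=1  J−j₁+j₂=4  j₁+j₂+J+1=7
(j₁±m₁, j₂±m₂, J±M) = (1,1,4,1,4,1)
P² = 576/35
sum k=0..1:
  [0] +1/24 = 1/24
  [1] −1/6 = -1/6
S = -1/8
C² = P²·S² = 9/35 ; C = -0.507093

-0.507093  (= −√(9/35))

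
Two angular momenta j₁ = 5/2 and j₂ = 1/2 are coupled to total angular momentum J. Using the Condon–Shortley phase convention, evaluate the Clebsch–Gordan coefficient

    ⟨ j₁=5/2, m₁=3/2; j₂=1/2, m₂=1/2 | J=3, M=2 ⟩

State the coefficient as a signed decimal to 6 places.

+0.912871  (= +√(5/6))

√[7·0!5!1!/7! · 4!1!1!0!5!1!] = √(480)
  +(−1)^0/∏(0,0,1,1,4,0)! = 1/24  (running 1/24)
⟨..|..⟩ = √(480)·(1/24) = +0.912871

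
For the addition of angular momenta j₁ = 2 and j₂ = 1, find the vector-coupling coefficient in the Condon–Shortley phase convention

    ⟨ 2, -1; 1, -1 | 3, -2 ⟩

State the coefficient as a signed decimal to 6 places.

√[7·0!4!2!/7! · 1!3!0!2!1!5!] = √(96)
  +(−1)^0/∏(0,0,3,0,1,2)! = 1/12  (running 1/12)
⟨..|..⟩ = √(96)·(1/12) = +0.816497

+0.816497  (= +√(2/3))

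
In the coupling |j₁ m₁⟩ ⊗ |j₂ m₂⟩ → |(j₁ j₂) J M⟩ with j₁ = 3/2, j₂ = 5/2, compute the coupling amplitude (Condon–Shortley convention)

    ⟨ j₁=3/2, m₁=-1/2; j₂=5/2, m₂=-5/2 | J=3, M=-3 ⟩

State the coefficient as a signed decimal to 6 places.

j₁+j₂−J=1  J+j₁−j₂=2  J−j₁+j₂=4  j₁+j₂+J+1=8
(j₁±m₁, j₂±m₂, J±M) = (1,2,0,5,0,6)
P² = 1440
sum k=0..0:
  [0] +1/48 = 1/48
S = 1/48
C² = P²·S² = 5/8 ; C = +0.790569

+0.790569  (= +√(5/8))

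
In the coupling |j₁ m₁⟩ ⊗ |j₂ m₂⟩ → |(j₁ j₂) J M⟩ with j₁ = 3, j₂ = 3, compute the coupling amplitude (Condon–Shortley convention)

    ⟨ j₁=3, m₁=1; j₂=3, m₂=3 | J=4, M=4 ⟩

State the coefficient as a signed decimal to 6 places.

j₁+j₂−J=2  J+j₁−j₂=4  J−j₁+j₂=4  j₁+j₂+J+1=11
(j₁±m₁, j₂±m₂, J±M) = (4,2,6,0,8,0)
P² = 3981312/11
sum k=2..2:
  [2] +1/1152 = 1/1152
S = 1/1152
C² = P²·S² = 3/11 ; C = +0.522233

+√(3/11) ≈ +0.522233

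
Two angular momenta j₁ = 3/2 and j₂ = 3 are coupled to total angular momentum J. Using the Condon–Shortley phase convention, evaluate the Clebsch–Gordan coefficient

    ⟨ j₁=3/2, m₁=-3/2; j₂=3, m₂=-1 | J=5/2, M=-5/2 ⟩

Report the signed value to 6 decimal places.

+0.327327  (= +√(3/28))

triangle: 2!×1!×4!/8! = 48/40320
(j±m)!: 0!×3!×2!×4!×0!×5! = 34560
prefactor² = (2J+1)×Δ×N² = 1728/7
  k=2: +1/(2!×0!×1!×0!×0!×4!) = 1/48
Σ = 1/48  ⇒  CG² = 1728/7×1/48² = 3/28
CG = +√(3/28) = +0.327327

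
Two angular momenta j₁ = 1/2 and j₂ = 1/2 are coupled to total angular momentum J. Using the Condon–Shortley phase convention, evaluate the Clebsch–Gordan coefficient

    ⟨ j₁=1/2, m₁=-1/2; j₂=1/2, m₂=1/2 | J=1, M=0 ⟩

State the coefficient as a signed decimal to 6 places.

triangle: 0!*1!*1!/3! = 1/6
(j±m)!: 0!*1!*1!*0!*1!*1! = 1
prefactor² = (2J+1)*Δ*N² = 1/2
  k=0: +1/(0!*0!*1!*1!*0!*0!) = 1
Σ = 1  ⇒  CG² = 1/2*1² = 1/2
CG = +√(1/2) = +0.707107

+0.707107  (= +√(1/2))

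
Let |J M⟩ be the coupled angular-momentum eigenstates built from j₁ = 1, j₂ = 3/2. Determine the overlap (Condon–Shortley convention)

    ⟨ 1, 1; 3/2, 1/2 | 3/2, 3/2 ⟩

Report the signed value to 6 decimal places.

+√(2/5) ≈ +0.632456

j₁+j₂−J=1  J+j₁−j₂=1  J−j₁+j₂=2  j₁+j₂+J+1=5
(j₁±m₁, j₂±m₂, J±M) = (2,0,2,1,3,0)
P² = 8/5
sum k=0..0:
  [0] +1/2 = 1/2
S = 1/2
C² = P²·S² = 2/5 ; C = +0.632456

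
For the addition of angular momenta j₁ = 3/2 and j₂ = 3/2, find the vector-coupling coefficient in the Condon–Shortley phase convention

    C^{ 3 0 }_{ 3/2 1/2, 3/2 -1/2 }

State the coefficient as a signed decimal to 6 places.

+√(9/20) = +0.670820

triangle: 0!×3!×3!/7! = 36/5040
(j±m)!: 2!×1!×1!×2!×3!×3! = 144
prefactor² = (2J+1)×Δ×N² = 36/5
  k=0: +1/(0!×0!×1!×1!×2!×2!) = 1/4
Σ = 1/4  ⇒  CG² = 36/5×1/4² = 9/20
CG = +√(9/20) = +0.670820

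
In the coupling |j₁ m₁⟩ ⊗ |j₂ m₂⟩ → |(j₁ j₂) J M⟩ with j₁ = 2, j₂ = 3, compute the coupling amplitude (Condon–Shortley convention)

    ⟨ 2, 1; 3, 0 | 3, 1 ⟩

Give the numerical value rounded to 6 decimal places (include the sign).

−√(1/30) ≈ -0.182574

triangle: 2!*2!*4!/9! = 96/362880
(j±m)!: 3!*1!*3!*3!*4!*2! = 10368
prefactor² = (2J+1)*Δ*N² = 96/5
  k=0: +1/(0!*2!*1!*3!*1!*1!) = 1/12
  k=1: −1/(1!*1!*0!*2!*2!*2!) = -1/8
Σ = -1/24  ⇒  CG² = 96/5*(-1/24)² = 1/30
CG = −√(1/30) = -0.182574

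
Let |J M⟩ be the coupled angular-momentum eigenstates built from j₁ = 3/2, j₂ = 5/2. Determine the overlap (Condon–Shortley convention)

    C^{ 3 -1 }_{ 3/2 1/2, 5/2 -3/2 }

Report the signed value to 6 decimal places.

+0.639010

√[7·1!2!4!/8! · 2!1!1!4!2!4!] = √(96/5)
  +(−1)^0/∏(0,1,1,1,1,3)! = 1/6  (running 1/6)
  +(−1)^1/∏(1,0,0,0,2,4)! = -1/48  (running 7/48)
⟨..|..⟩ = √(96/5)·(7/48) = +0.639010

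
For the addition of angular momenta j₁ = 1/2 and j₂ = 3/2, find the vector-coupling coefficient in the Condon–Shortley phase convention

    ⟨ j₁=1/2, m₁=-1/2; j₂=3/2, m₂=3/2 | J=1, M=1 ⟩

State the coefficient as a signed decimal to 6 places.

−√(3/4) = -0.866025

j₁+j₂−J=1  J+j₁−j₂=0  J−j₁+j₂=2  j₁+j₂+J+1=4
(j₁±m₁, j₂±m₂, J±M) = (0,1,3,0,2,0)
P² = 3
sum k=1..1:
  [1] −1/2 = -1/2
S = -1/2
C² = P²·S² = 3/4 ; C = -0.866025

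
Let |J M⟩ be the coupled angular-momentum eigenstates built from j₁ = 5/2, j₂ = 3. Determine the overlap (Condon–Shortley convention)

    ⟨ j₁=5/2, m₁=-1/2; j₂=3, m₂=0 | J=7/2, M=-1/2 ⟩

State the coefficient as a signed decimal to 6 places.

-0.436436

triangle: 2!·3!·4!/10! = 288/3628800
(j±m)!: 2!·3!·3!·3!·3!·4! = 62208
prefactor² = (2J+1)·Δ·N² = 6912/175
  k=0: +1/(0!·2!·3!·3!·0!·1!) = 1/72
  k=1: −1/(1!·1!·2!·2!·1!·2!) = -1/8
  k=2: +1/(2!·0!·1!·1!·2!·3!) = 1/24
Σ = -5/72  ⇒  CG² = 6912/175·(-5/72)² = 4/21
CG = −√(4/21) = -0.436436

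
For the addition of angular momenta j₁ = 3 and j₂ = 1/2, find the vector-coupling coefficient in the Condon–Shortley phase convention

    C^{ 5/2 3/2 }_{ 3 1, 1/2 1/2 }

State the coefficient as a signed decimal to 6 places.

−√(2/7) ≈ -0.534522

j₁+j₂−J=1  J+j₁−j₂=5  J−j₁+j₂=0  j₁+j₂+J+1=7
(j₁±m₁, j₂±m₂, J±M) = (4,2,1,0,4,1)
P² = 1152/7
sum k=1..1:
  [1] −1/24 = -1/24
S = -1/24
C² = P²·S² = 2/7 ; C = -0.534522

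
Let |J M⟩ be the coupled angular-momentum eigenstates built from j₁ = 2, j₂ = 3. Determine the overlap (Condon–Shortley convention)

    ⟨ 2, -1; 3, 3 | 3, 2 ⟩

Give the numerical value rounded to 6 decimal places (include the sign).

+√(5/12) ≈ +0.645497

√[7·2!2!4!/9! · 1!3!6!0!5!1!] = √(960)
  +(−1)^2/∏(2,0,1,4,1,0)! = 1/48  (running 1/48)
⟨..|..⟩ = √(960)·(1/48) = +0.645497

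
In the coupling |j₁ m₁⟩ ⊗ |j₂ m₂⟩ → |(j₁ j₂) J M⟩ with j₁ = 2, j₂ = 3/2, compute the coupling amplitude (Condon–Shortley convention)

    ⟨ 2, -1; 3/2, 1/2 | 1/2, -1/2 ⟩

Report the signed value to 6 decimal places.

√[2·3!1!0!/5! · 1!3!2!1!0!1!] = √(6/5)
  +(−1)^2/∏(2,1,1,0,0,0)! = 1/2  (running 1/2)
⟨..|..⟩ = √(6/5)·(1/2) = +0.547723

+0.547723  (= +√(3/10))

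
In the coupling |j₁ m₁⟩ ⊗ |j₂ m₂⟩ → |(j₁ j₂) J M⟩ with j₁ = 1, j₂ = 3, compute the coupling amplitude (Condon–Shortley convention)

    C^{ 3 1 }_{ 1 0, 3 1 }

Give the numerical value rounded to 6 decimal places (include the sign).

-0.288675  (= −√(1/12))

triangle: 1!*1!*5!/8! = 120/40320
(j±m)!: 1!*1!*4!*2!*4!*2! = 2304
prefactor² = (2J+1)*Δ*N² = 48
  k=0: +1/(0!*1!*1!*4!*0!*1!) = 1/24
  k=1: −1/(1!*0!*0!*3!*1!*2!) = -1/12
Σ = -1/24  ⇒  CG² = 48*(-1/24)² = 1/12
CG = −√(1/12) = -0.288675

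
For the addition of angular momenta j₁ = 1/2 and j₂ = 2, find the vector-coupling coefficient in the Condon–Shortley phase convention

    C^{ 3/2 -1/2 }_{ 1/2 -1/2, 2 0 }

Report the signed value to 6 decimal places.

triangle: 1!×0!×3!/5! = 6/120
(j±m)!: 0!×1!×2!×2!×1!×2! = 8
prefactor² = (2J+1)×Δ×N² = 8/5
  k=1: −1/(1!×0!×0!×1!×0!×2!) = -1/2
Σ = -1/2  ⇒  CG² = 8/5×(-1/2)² = 2/5
CG = −√(2/5) = -0.632456

-0.632456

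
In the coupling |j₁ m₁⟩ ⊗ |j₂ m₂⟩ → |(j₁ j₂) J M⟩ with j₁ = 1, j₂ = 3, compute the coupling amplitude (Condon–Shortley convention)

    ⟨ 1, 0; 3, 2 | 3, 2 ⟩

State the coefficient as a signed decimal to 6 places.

triangle: 1!·1!·5!/8! = 120/40320
(j±m)!: 1!·1!·5!·1!·5!·1! = 14400
prefactor² = (2J+1)·Δ·N² = 300
  k=0: +1/(0!·1!·1!·5!·0!·0!) = 1/120
  k=1: −1/(1!·0!·0!·4!·1!·1!) = -1/24
Σ = -1/30  ⇒  CG² = 300·(-1/30)² = 1/3
CG = −√(1/3) = -0.577350

-0.577350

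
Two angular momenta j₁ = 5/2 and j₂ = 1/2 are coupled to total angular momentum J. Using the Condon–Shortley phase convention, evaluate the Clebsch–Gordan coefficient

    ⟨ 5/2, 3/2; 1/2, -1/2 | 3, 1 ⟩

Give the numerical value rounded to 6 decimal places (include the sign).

j₁+j₂−J=0  J+j₁−j₂=5  J−j₁+j₂=1  j₁+j₂+J+1=7
(j₁±m₁, j₂±m₂, J±M) = (4,1,0,1,4,2)
P² = 192
sum k=0..0:
  [0] +1/24 = 1/24
S = 1/24
C² = P²·S² = 1/3 ; C = +0.577350

+0.577350  (= +√(1/3))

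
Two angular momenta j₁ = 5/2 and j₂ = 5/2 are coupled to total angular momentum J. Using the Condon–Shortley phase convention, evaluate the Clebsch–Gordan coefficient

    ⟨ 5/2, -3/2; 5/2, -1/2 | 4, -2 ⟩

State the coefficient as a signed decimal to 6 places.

√[9·1!4!4!/10! · 1!4!2!3!2!6!] = √(20736/35)
  +(−1)^0/∏(0,1,4,2,0,2)! = 1/96  (running 1/96)
  +(−1)^1/∏(1,0,3,1,1,3)! = -1/36  (running -5/288)
⟨..|..⟩ = √(20736/35)·(-5/288) = -0.422577

−√(5/28) ≈ -0.422577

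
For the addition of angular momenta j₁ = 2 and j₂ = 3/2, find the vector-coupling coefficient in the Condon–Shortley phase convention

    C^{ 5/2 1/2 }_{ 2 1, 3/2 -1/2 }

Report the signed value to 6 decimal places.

triangle: 1!*3!*2!/7! = 12/5040
(j±m)!: 3!*1!*1!*2!*3!*2! = 144
prefactor² = (2J+1)*Δ*N² = 72/35
  k=0: +1/(0!*1!*1!*1!*2!*1!) = 1/2
  k=1: −1/(1!*0!*0!*0!*3!*2!) = -1/12
Σ = 5/12  ⇒  CG² = 72/35*5/12² = 5/14
CG = +√(5/14) = +0.597614

+√(5/14) = +0.597614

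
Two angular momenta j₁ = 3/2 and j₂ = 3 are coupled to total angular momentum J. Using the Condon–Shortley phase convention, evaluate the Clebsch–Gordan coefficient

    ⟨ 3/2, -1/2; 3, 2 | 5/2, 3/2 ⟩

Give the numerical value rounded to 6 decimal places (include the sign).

+√(1/14) ≈ +0.267261

j₁+j₂−J=2  J+j₁−j₂=1  J−j₁+j₂=4  j₁+j₂+J+1=8
(j₁±m₁, j₂±m₂, J±M) = (1,2,5,1,4,1)
P² = 288/7
sum k=1..2:
  [1] −1/24 = -1/24
  [2] +1/12 = 1/12
S = 1/24
C² = P²·S² = 1/14 ; C = +0.267261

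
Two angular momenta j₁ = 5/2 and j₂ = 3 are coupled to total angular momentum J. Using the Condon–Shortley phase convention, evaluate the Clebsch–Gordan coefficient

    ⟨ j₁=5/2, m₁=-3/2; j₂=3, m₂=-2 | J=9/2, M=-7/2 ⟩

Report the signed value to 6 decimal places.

+√(1/99) ≈ +0.100504

triangle: 1!·4!·5!/11! = 2880/39916800
(j±m)!: 1!·4!·1!·5!·1!·8! = 116121600
prefactor² = (2J+1)·Δ·N² = 921600/11
  k=0: +1/(0!·1!·4!·1!·0!·4!) = 1/576
  k=1: −1/(1!·0!·3!·0!·1!·5!) = -1/720
Σ = 1/2880  ⇒  CG² = 921600/11·1/2880² = 1/99
CG = +√(1/99) = +0.100504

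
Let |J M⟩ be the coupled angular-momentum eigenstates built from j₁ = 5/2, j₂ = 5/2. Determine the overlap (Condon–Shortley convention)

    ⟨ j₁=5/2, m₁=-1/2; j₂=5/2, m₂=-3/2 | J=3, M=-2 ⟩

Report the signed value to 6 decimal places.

j₁+j₂−J=2  J+j₁−j₂=3  J−j₁+j₂=3  j₁+j₂+J+1=9
(j₁±m₁, j₂±m₂, J±M) = (2,3,1,4,1,5)
P² = 48
sum k=0..1:
  [0] +1/24 = 1/24
  [1] −1/12 = -1/12
S = -1/24
C² = P²·S² = 1/12 ; C = -0.288675

-0.288675  (= −√(1/12))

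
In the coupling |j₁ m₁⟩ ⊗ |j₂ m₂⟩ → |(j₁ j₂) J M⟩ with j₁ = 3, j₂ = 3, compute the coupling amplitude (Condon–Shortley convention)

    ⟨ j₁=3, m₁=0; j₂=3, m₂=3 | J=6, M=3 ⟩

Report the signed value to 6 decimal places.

+0.301511  (= +√(1/11))

√[13·0!6!6!/13! · 3!3!6!0!9!3!] = √(671846400/11)
  +(−1)^0/∏(0,0,3,6,3,0)! = 1/25920  (running 1/25920)
⟨..|..⟩ = √(671846400/11)·(1/25920) = +0.301511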